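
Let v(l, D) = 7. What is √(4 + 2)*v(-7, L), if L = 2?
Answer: 7*√6 ≈ 17.146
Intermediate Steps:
√(4 + 2)*v(-7, L) = √(4 + 2)*7 = √6*7 = 7*√6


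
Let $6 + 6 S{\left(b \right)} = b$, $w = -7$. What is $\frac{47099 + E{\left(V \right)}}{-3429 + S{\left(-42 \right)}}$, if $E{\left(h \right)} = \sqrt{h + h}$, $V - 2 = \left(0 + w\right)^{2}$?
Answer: $- \frac{47099}{3437} - \frac{\sqrt{102}}{3437} \approx -13.706$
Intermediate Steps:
$S{\left(b \right)} = -1 + \frac{b}{6}$
$V = 51$ ($V = 2 + \left(0 - 7\right)^{2} = 2 + \left(-7\right)^{2} = 2 + 49 = 51$)
$E{\left(h \right)} = \sqrt{2} \sqrt{h}$ ($E{\left(h \right)} = \sqrt{2 h} = \sqrt{2} \sqrt{h}$)
$\frac{47099 + E{\left(V \right)}}{-3429 + S{\left(-42 \right)}} = \frac{47099 + \sqrt{2} \sqrt{51}}{-3429 + \left(-1 + \frac{1}{6} \left(-42\right)\right)} = \frac{47099 + \sqrt{102}}{-3429 - 8} = \frac{47099 + \sqrt{102}}{-3437} = \left(47099 + \sqrt{102}\right) \left(- \frac{1}{3437}\right) = - \frac{47099}{3437} - \frac{\sqrt{102}}{3437}$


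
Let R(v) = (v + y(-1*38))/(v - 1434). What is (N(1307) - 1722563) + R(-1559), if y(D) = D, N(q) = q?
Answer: -5151717611/2993 ≈ -1.7213e+6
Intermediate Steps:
R(v) = (-38 + v)/(-1434 + v) (R(v) = (v - 1*38)/(v - 1434) = (v - 38)/(-1434 + v) = (-38 + v)/(-1434 + v))
(N(1307) - 1722563) + R(-1559) = (1307 - 1722563) + (-38 - 1559)/(-1434 - 1559) = -1721256 - 1597/(-2993) = -1721256 - 1/2993*(-1597) = -1721256 + 1597/2993 = -5151717611/2993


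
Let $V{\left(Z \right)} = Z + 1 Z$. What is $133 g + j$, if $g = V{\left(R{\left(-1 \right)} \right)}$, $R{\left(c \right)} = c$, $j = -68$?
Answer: $-334$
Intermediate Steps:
$V{\left(Z \right)} = 2 Z$ ($V{\left(Z \right)} = Z + Z = 2 Z$)
$g = -2$ ($g = 2 \left(-1\right) = -2$)
$133 g + j = 133 \left(-2\right) - 68 = -266 - 68 = -334$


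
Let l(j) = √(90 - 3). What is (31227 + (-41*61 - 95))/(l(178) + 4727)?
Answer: 4666853/770498 - 28631*√87/22344442 ≈ 6.0450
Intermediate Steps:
l(j) = √87
(31227 + (-41*61 - 95))/(l(178) + 4727) = (31227 + (-41*61 - 95))/(√87 + 4727) = (31227 + (-2501 - 95))/(4727 + √87) = (31227 - 2596)/(4727 + √87) = 28631/(4727 + √87)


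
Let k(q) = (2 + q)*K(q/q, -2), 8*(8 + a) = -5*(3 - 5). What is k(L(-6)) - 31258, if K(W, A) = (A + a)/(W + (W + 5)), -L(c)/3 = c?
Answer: -31283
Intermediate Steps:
L(c) = -3*c
a = -27/4 (a = -8 + (-5*(3 - 5))/8 = -8 + (-5*(-2))/8 = -8 + (⅛)*10 = -8 + 5/4 = -27/4 ≈ -6.7500)
K(W, A) = (-27/4 + A)/(5 + 2*W) (K(W, A) = (A - 27/4)/(W + (W + 5)) = (-27/4 + A)/(W + (5 + W)) = (-27/4 + A)/(5 + 2*W))
k(q) = -5/2 - 5*q/4 (k(q) = (2 + q)*((-27 + 4*(-2))/(4*(5 + 2*(q/q)))) = (2 + q)*((-27 - 8)/(4*(5 + 2*1))) = (2 + q)*((¼)*(-35)/(5 + 2)) = (2 + q)*((¼)*(-35)/7) = (2 + q)*((¼)*(⅐)*(-35)) = (2 + q)*(-5/4) = -5/2 - 5*q/4)
k(L(-6)) - 31258 = (-5/2 - (-15)*(-6)/4) - 31258 = (-5/2 - 5/4*18) - 31258 = (-5/2 - 45/2) - 31258 = -25 - 31258 = -31283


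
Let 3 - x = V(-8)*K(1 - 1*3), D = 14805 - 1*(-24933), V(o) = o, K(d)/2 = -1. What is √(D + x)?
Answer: 5*√1589 ≈ 199.31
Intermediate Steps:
K(d) = -2 (K(d) = 2*(-1) = -2)
D = 39738 (D = 14805 + 24933 = 39738)
x = -13 (x = 3 - (-8)*(-2) = 3 - 1*16 = 3 - 16 = -13)
√(D + x) = √(39738 - 13) = √39725 = 5*√1589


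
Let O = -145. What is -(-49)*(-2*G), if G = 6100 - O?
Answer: -612010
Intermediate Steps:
G = 6245 (G = 6100 - 1*(-145) = 6100 + 145 = 6245)
-(-49)*(-2*G) = -(-49)*(-2*6245) = -(-49)*(-12490) = -1*612010 = -612010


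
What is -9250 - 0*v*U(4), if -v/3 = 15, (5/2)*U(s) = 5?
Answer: -9250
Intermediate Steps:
U(s) = 2 (U(s) = (⅖)*5 = 2)
v = -45 (v = -3*15 = -45)
-9250 - 0*v*U(4) = -9250 - 0*(-45)*2 = -9250 - 0*2 = -9250 - 1*0 = -9250 + 0 = -9250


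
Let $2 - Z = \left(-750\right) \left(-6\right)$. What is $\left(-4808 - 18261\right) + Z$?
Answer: $-27567$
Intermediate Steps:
$Z = -4498$ ($Z = 2 - \left(-750\right) \left(-6\right) = 2 - 4500 = -4498$)
$\left(-4808 - 18261\right) + Z = \left(-4808 - 18261\right) - 4498 = -23069 - 4498 = -27567$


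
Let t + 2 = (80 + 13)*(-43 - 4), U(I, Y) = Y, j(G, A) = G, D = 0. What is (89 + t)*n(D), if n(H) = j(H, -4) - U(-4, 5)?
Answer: 21420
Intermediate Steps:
n(H) = -5 + H (n(H) = H - 1*5 = H - 5 = -5 + H)
t = -4373 (t = -2 + (80 + 13)*(-43 - 4) = -2 + 93*(-47) = -2 - 4371 = -4373)
(89 + t)*n(D) = (89 - 4373)*(-5 + 0) = -4284*(-5) = 21420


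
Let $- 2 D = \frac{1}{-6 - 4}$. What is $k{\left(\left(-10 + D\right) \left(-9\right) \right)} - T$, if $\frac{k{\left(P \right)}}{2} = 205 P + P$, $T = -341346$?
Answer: $\frac{1891203}{5} \approx 3.7824 \cdot 10^{5}$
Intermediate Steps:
$D = \frac{1}{20}$ ($D = - \frac{1}{2 \left(-6 - 4\right)} = - \frac{1}{2 \left(-10\right)} = \left(- \frac{1}{2}\right) \left(- \frac{1}{10}\right) = \frac{1}{20} \approx 0.05$)
$k{\left(P \right)} = 412 P$ ($k{\left(P \right)} = 2 \left(205 P + P\right) = 2 \cdot 206 P = 412 P$)
$k{\left(\left(-10 + D\right) \left(-9\right) \right)} - T = 412 \left(-10 + \frac{1}{20}\right) \left(-9\right) - -341346 = 412 \left(\left(- \frac{199}{20}\right) \left(-9\right)\right) + 341346 = 412 \cdot \frac{1791}{20} + 341346 = \frac{184473}{5} + 341346 = \frac{1891203}{5}$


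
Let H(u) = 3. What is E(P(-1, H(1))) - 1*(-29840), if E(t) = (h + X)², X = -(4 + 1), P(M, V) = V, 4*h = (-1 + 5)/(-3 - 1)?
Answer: 477881/16 ≈ 29868.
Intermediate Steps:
h = -¼ (h = ((-1 + 5)/(-3 - 1))/4 = (4/(-4))/4 = (4*(-¼))/4 = (¼)*(-1) = -¼ ≈ -0.25000)
X = -5 (X = -1*5 = -5)
E(t) = 441/16 (E(t) = (-¼ - 5)² = (-21/4)² = 441/16)
E(P(-1, H(1))) - 1*(-29840) = 441/16 - 1*(-29840) = 441/16 + 29840 = 477881/16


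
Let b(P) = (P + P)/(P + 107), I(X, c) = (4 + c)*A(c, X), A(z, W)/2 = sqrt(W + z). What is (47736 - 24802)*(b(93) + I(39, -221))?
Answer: 1066431/50 - 9953356*I*sqrt(182) ≈ 21329.0 - 1.3428e+8*I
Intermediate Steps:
A(z, W) = 2*sqrt(W + z)
I(X, c) = 2*sqrt(X + c)*(4 + c) (I(X, c) = (4 + c)*(2*sqrt(X + c)) = 2*sqrt(X + c)*(4 + c))
b(P) = 2*P/(107 + P) (b(P) = (2*P)/(107 + P) = 2*P/(107 + P))
(47736 - 24802)*(b(93) + I(39, -221)) = (47736 - 24802)*(2*93/(107 + 93) + 2*sqrt(39 - 221)*(4 - 221)) = 22934*(2*93/200 + 2*sqrt(-182)*(-217)) = 22934*(2*93*(1/200) + 2*(I*sqrt(182))*(-217)) = 22934*(93/100 - 434*I*sqrt(182)) = 1066431/50 - 9953356*I*sqrt(182)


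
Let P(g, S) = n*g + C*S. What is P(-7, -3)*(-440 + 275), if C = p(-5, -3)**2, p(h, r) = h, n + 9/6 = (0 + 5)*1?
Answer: 32835/2 ≈ 16418.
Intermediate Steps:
n = 7/2 (n = -3/2 + (0 + 5)*1 = -3/2 + 5*1 = -3/2 + 5 = 7/2 ≈ 3.5000)
C = 25 (C = (-5)**2 = 25)
P(g, S) = 25*S + 7*g/2 (P(g, S) = 7*g/2 + 25*S = 25*S + 7*g/2)
P(-7, -3)*(-440 + 275) = (25*(-3) + (7/2)*(-7))*(-440 + 275) = (-75 - 49/2)*(-165) = -199/2*(-165) = 32835/2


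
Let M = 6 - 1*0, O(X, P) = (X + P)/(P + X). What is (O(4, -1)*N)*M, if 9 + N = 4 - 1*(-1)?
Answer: -24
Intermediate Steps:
O(X, P) = 1 (O(X, P) = (P + X)/(P + X) = 1)
M = 6 (M = 6 + 0 = 6)
N = -4 (N = -9 + (4 - 1*(-1)) = -9 + (4 + 1) = -9 + 5 = -4)
(O(4, -1)*N)*M = (1*(-4))*6 = -4*6 = -24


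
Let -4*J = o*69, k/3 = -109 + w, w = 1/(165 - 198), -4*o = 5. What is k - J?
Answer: -61363/176 ≈ -348.65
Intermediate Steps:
o = -5/4 (o = -¼*5 = -5/4 ≈ -1.2500)
w = -1/33 (w = 1/(-33) = -1/33 ≈ -0.030303)
k = -3598/11 (k = 3*(-109 - 1/33) = 3*(-3598/33) = -3598/11 ≈ -327.09)
J = 345/16 (J = -(-5)*69/16 = -¼*(-345/4) = 345/16 ≈ 21.563)
k - J = -3598/11 - 1*345/16 = -3598/11 - 345/16 = -61363/176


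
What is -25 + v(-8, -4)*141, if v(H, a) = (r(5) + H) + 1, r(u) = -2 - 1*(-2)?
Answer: -1012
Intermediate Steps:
r(u) = 0 (r(u) = -2 + 2 = 0)
v(H, a) = 1 + H (v(H, a) = (0 + H) + 1 = H + 1 = 1 + H)
-25 + v(-8, -4)*141 = -25 + (1 - 8)*141 = -25 - 7*141 = -25 - 987 = -1012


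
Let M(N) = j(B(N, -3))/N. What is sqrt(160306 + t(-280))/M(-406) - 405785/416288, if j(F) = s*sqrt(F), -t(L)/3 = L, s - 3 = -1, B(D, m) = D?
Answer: -405785/416288 + I*sqrt(16356319) ≈ -0.97477 + 4044.3*I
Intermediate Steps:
s = 2 (s = 3 - 1 = 2)
t(L) = -3*L
j(F) = 2*sqrt(F)
M(N) = 2/sqrt(N) (M(N) = (2*sqrt(N))/N = 2/sqrt(N))
sqrt(160306 + t(-280))/M(-406) - 405785/416288 = sqrt(160306 - 3*(-280))/((2/sqrt(-406))) - 405785/416288 = sqrt(160306 + 840)/((2*(-I*sqrt(406)/406))) - 405785*1/416288 = sqrt(161146)/((-I*sqrt(406)/203)) - 405785/416288 = sqrt(161146)*(I*sqrt(406)/2) - 405785/416288 = I*sqrt(16356319) - 405785/416288 = -405785/416288 + I*sqrt(16356319)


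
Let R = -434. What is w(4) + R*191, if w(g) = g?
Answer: -82890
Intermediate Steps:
w(4) + R*191 = 4 - 434*191 = 4 - 82894 = -82890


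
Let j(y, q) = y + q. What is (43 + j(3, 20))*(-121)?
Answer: -7986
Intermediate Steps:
j(y, q) = q + y
(43 + j(3, 20))*(-121) = (43 + (20 + 3))*(-121) = (43 + 23)*(-121) = 66*(-121) = -7986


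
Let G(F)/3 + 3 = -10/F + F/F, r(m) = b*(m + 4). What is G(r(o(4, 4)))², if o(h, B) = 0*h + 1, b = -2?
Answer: 9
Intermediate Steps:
o(h, B) = 1 (o(h, B) = 0 + 1 = 1)
r(m) = -8 - 2*m (r(m) = -2*(m + 4) = -2*(4 + m) = -8 - 2*m)
G(F) = -6 - 30/F (G(F) = -9 + 3*(-10/F + F/F) = -9 + 3*(-10/F + 1) = -9 + 3*(1 - 10/F) = -9 + (3 - 30/F) = -6 - 30/F)
G(r(o(4, 4)))² = (-6 - 30/(-8 - 2*1))² = (-6 - 30/(-8 - 2))² = (-6 - 30/(-10))² = (-6 - 30*(-⅒))² = (-6 + 3)² = (-3)² = 9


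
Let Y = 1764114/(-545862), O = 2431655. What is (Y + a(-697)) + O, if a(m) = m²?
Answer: 265421828309/90977 ≈ 2.9175e+6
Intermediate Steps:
Y = -294019/90977 (Y = 1764114*(-1/545862) = -294019/90977 ≈ -3.2318)
(Y + a(-697)) + O = (-294019/90977 + (-697)²) + 2431655 = (-294019/90977 + 485809) + 2431655 = 44197151374/90977 + 2431655 = 265421828309/90977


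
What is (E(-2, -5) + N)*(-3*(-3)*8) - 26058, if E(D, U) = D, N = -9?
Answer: -26850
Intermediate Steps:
(E(-2, -5) + N)*(-3*(-3)*8) - 26058 = (-2 - 9)*(-3*(-3)*8) - 26058 = -99*8 - 26058 = -11*72 - 26058 = -792 - 26058 = -26850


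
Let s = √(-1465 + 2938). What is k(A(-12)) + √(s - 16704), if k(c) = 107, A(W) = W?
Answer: 107 + √(-16704 + √1473) ≈ 107.0 + 129.1*I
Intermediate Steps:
s = √1473 ≈ 38.380
k(A(-12)) + √(s - 16704) = 107 + √(√1473 - 16704) = 107 + √(-16704 + √1473)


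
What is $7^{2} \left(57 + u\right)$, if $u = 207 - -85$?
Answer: $17101$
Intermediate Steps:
$u = 292$ ($u = 207 + 85 = 292$)
$7^{2} \left(57 + u\right) = 7^{2} \left(57 + 292\right) = 49 \cdot 349 = 17101$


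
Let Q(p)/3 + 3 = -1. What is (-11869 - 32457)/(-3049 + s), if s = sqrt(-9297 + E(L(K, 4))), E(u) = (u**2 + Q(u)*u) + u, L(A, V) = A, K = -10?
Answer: 67574987/4652744 + 22163*I*sqrt(9087)/4652744 ≈ 14.524 + 0.45408*I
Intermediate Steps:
Q(p) = -12 (Q(p) = -9 + 3*(-1) = -9 - 3 = -12)
E(u) = u**2 - 11*u (E(u) = (u**2 - 12*u) + u = u**2 - 11*u)
s = I*sqrt(9087) (s = sqrt(-9297 - 10*(-11 - 10)) = sqrt(-9297 - 10*(-21)) = sqrt(-9297 + 210) = sqrt(-9087) = I*sqrt(9087) ≈ 95.326*I)
(-11869 - 32457)/(-3049 + s) = (-11869 - 32457)/(-3049 + I*sqrt(9087)) = -44326/(-3049 + I*sqrt(9087))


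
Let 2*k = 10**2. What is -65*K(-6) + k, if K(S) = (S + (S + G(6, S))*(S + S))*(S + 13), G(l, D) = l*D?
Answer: -226540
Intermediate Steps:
G(l, D) = D*l
K(S) = (13 + S)*(S + 14*S**2) (K(S) = (S + (S + S*6)*(S + S))*(S + 13) = (S + (S + 6*S)*(2*S))*(13 + S) = (S + (7*S)*(2*S))*(13 + S) = (S + 14*S**2)*(13 + S) = (13 + S)*(S + 14*S**2))
k = 50 (k = (1/2)*10**2 = (1/2)*100 = 50)
-65*K(-6) + k = -(-390)*(13 + 14*(-6)**2 + 183*(-6)) + 50 = -(-390)*(13 + 14*36 - 1098) + 50 = -(-390)*(13 + 504 - 1098) + 50 = -(-390)*(-581) + 50 = -65*3486 + 50 = -226590 + 50 = -226540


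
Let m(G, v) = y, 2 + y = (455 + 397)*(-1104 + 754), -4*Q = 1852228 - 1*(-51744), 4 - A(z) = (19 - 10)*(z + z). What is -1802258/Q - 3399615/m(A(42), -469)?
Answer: 2155629882811/141942064586 ≈ 15.187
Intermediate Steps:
A(z) = 4 - 18*z (A(z) = 4 - (19 - 10)*(z + z) = 4 - 9*2*z = 4 - 18*z)
Q = -475993 (Q = -(1852228 - 1*(-51744))/4 = -(1852228 + 51744)/4 = -¼*1903972 = -475993)
y = -298202 (y = -2 + (455 + 397)*(-1104 + 754) = -2 + 852*(-350) = -2 - 298200 = -298202)
m(G, v) = -298202
-1802258/Q - 3399615/m(A(42), -469) = -1802258/(-475993) - 3399615/(-298202) = -1802258*(-1/475993) - 3399615*(-1/298202) = 1802258/475993 + 3399615/298202 = 2155629882811/141942064586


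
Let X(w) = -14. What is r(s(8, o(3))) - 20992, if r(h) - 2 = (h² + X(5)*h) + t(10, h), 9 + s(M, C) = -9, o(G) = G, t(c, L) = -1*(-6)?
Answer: -20408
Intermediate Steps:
t(c, L) = 6
s(M, C) = -18 (s(M, C) = -9 - 9 = -18)
r(h) = 8 + h² - 14*h (r(h) = 2 + ((h² - 14*h) + 6) = 2 + (6 + h² - 14*h) = 8 + h² - 14*h)
r(s(8, o(3))) - 20992 = (8 + (-18)² - 14*(-18)) - 20992 = (8 + 324 + 252) - 20992 = 584 - 20992 = -20408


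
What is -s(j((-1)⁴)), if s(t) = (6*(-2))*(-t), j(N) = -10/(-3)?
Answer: -40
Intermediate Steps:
j(N) = 10/3 (j(N) = -10*(-⅓) = 10/3)
s(t) = 12*t (s(t) = -(-12)*t = 12*t)
-s(j((-1)⁴)) = -12*10/3 = -1*40 = -40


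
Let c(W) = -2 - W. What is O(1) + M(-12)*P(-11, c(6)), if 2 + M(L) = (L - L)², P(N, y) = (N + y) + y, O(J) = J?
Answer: 55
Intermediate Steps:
P(N, y) = N + 2*y
M(L) = -2 (M(L) = -2 + (L - L)² = -2 + 0² = -2 + 0 = -2)
O(1) + M(-12)*P(-11, c(6)) = 1 - 2*(-11 + 2*(-2 - 1*6)) = 1 - 2*(-11 + 2*(-2 - 6)) = 1 - 2*(-11 + 2*(-8)) = 1 - 2*(-11 - 16) = 1 - 2*(-27) = 1 + 54 = 55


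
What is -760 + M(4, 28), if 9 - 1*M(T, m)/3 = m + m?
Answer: -901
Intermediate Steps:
M(T, m) = 27 - 6*m (M(T, m) = 27 - 3*(m + m) = 27 - 6*m)
-760 + M(4, 28) = -760 + (27 - 6*28) = -760 + (27 - 168) = -760 - 141 = -901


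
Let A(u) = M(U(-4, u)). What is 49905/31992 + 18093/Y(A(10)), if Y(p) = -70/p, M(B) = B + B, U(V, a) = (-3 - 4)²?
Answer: -1350523089/53320 ≈ -25329.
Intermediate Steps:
U(V, a) = 49 (U(V, a) = (-7)² = 49)
M(B) = 2*B
A(u) = 98 (A(u) = 2*49 = 98)
49905/31992 + 18093/Y(A(10)) = 49905/31992 + 18093/((-70/98)) = 49905*(1/31992) + 18093/((-70*1/98)) = 16635/10664 + 18093/(-5/7) = 16635/10664 + 18093*(-7/5) = 16635/10664 - 126651/5 = -1350523089/53320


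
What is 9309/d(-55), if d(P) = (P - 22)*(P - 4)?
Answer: 9309/4543 ≈ 2.0491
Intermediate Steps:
d(P) = (-22 + P)*(-4 + P)
9309/d(-55) = 9309/(88 + (-55)² - 26*(-55)) = 9309/(88 + 3025 + 1430) = 9309/4543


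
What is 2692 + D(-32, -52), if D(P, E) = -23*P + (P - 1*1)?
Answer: 3395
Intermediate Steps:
D(P, E) = -1 - 22*P (D(P, E) = -23*P + (P - 1) = -23*P + (-1 + P) = -1 - 22*P)
2692 + D(-32, -52) = 2692 + (-1 - 22*(-32)) = 2692 + (-1 + 704) = 2692 + 703 = 3395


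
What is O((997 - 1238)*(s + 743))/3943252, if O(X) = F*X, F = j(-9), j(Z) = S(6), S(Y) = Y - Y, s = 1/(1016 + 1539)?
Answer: 0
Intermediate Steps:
s = 1/2555 ≈ 0.00039139
S(Y) = 0
j(Z) = 0
F = 0
O(X) = 0 (O(X) = 0*X = 0)
O((997 - 1238)*(s + 743))/3943252 = 0/3943252 = 0*(1/3943252) = 0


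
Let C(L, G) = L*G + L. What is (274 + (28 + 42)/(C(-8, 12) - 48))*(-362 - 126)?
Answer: -2536258/19 ≈ -1.3349e+5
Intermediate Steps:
C(L, G) = L + G*L (C(L, G) = G*L + L = L + G*L)
(274 + (28 + 42)/(C(-8, 12) - 48))*(-362 - 126) = (274 + (28 + 42)/(-8*(1 + 12) - 48))*(-362 - 126) = (274 + 70/(-8*13 - 48))*(-488) = (274 + 70/(-104 - 48))*(-488) = (274 + 70/(-152))*(-488) = (274 + 70*(-1/152))*(-488) = (274 - 35/76)*(-488) = (20789/76)*(-488) = -2536258/19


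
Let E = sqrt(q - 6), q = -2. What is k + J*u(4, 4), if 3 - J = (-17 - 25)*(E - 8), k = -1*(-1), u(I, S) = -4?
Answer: 1333 - 336*I*sqrt(2) ≈ 1333.0 - 475.18*I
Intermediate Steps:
E = 2*I*sqrt(2) (E = sqrt(-2 - 6) = sqrt(-8) = 2*I*sqrt(2) ≈ 2.8284*I)
k = 1
J = -333 + 84*I*sqrt(2) (J = 3 - (-17 - 25)*(2*I*sqrt(2) - 8) = 3 - (-42)*(-8 + 2*I*sqrt(2)) = 3 - (336 - 84*I*sqrt(2)) = 3 + (-336 + 84*I*sqrt(2)) = -333 + 84*I*sqrt(2) ≈ -333.0 + 118.79*I)
k + J*u(4, 4) = 1 + (-333 + 84*I*sqrt(2))*(-4) = 1 + (1332 - 336*I*sqrt(2)) = 1333 - 336*I*sqrt(2)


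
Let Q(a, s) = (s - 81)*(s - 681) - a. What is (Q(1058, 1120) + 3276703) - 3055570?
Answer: 676196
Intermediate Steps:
Q(a, s) = -a + (-681 + s)*(-81 + s) (Q(a, s) = (-81 + s)*(-681 + s) - a = (-681 + s)*(-81 + s) - a = -a + (-681 + s)*(-81 + s))
(Q(1058, 1120) + 3276703) - 3055570 = ((55161 + 1120² - 1*1058 - 762*1120) + 3276703) - 3055570 = ((55161 + 1254400 - 1058 - 853440) + 3276703) - 3055570 = (455063 + 3276703) - 3055570 = 3731766 - 3055570 = 676196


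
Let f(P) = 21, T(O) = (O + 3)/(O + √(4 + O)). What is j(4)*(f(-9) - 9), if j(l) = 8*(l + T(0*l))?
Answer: 528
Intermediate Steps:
T(O) = (3 + O)/(O + √(4 + O))
j(l) = 12 + 8*l (j(l) = 8*(l + (3 + 0*l)/(0*l + √(4 + 0*l))) = 8*(l + (3 + 0)/(0 + √(4 + 0))) = 8*(l + 3/(0 + √4)) = 8*(l + 3/(0 + 2)) = 8*(l + 3/2) = 8*(3/2 + l) = 12 + 8*l)
j(4)*(f(-9) - 9) = (12 + 8*4)*(21 - 9) = (12 + 32)*12 = 44*12 = 528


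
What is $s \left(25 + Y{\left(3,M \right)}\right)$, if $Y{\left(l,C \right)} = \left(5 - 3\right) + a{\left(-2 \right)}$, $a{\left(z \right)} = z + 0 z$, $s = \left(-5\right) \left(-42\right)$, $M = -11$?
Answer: $5250$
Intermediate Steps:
$s = 210$
$a{\left(z \right)} = z$ ($a{\left(z \right)} = z + 0 = z$)
$Y{\left(l,C \right)} = 0$ ($Y{\left(l,C \right)} = \left(5 - 3\right) - 2 = 2 - 2 = 0$)
$s \left(25 + Y{\left(3,M \right)}\right) = 210 \left(25 + 0\right) = 210 \cdot 25 = 5250$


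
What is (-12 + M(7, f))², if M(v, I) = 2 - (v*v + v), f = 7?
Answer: 4356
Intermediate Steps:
M(v, I) = 2 - v - v² (M(v, I) = 2 - (v² + v) = 2 - (v + v²) = 2 + (-v - v²) = 2 - v - v²)
(-12 + M(7, f))² = (-12 + (2 - 1*7 - 1*7²))² = (-12 + (2 - 7 - 1*49))² = (-12 + (2 - 7 - 49))² = (-12 - 54)² = (-66)² = 4356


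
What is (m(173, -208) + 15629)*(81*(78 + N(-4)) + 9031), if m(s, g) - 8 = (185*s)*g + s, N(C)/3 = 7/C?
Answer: -198224112425/2 ≈ -9.9112e+10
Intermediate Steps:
N(C) = 21/C (N(C) = 3*(7/C) = 21/C)
m(s, g) = 8 + s + 185*g*s (m(s, g) = 8 + ((185*s)*g + s) = 8 + (185*g*s + s) = 8 + (s + 185*g*s) = 8 + s + 185*g*s)
(m(173, -208) + 15629)*(81*(78 + N(-4)) + 9031) = ((8 + 173 + 185*(-208)*173) + 15629)*(81*(78 + 21/(-4)) + 9031) = ((8 + 173 - 6657040) + 15629)*(81*(78 + 21*(-1/4)) + 9031) = (-6656859 + 15629)*(81*(78 - 21/4) + 9031) = -6641230*(81*(291/4) + 9031) = -6641230*(23571/4 + 9031) = -6641230*59695/4 = -198224112425/2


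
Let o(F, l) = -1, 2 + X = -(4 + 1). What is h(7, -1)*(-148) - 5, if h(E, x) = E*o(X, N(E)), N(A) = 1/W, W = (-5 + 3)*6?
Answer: 1031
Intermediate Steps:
W = -12 (W = -2*6 = -12)
N(A) = -1/12 (N(A) = 1/(-12) = -1/12)
X = -7 (X = -2 - (4 + 1) = -2 - 1*5 = -2 - 5 = -7)
h(E, x) = -E (h(E, x) = E*(-1) = -E)
h(7, -1)*(-148) - 5 = -1*7*(-148) - 5 = -7*(-148) - 5 = 1036 - 5 = 1031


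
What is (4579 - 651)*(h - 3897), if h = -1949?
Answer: -22963088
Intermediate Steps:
(4579 - 651)*(h - 3897) = (4579 - 651)*(-1949 - 3897) = 3928*(-5846) = -22963088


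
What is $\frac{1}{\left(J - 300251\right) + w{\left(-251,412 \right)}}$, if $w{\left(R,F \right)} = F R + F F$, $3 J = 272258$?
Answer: $- \frac{3}{429499} \approx -6.9849 \cdot 10^{-6}$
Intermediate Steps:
$J = \frac{272258}{3}$ ($J = \frac{1}{3} \cdot 272258 = \frac{272258}{3} \approx 90753.0$)
$w{\left(R,F \right)} = F^{2} + F R$ ($w{\left(R,F \right)} = F R + F^{2} = F^{2} + F R$)
$\frac{1}{\left(J - 300251\right) + w{\left(-251,412 \right)}} = \frac{1}{\left(\frac{272258}{3} - 300251\right) + 412 \left(412 - 251\right)} = \frac{1}{- \frac{628495}{3} + 412 \cdot 161} = \frac{1}{- \frac{628495}{3} + 66332} = \frac{1}{- \frac{429499}{3}} = - \frac{3}{429499}$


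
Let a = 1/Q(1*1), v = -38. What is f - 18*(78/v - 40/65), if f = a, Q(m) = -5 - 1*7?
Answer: 142097/2964 ≈ 47.941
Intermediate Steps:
Q(m) = -12 (Q(m) = -5 - 7 = -12)
a = -1/12 (a = 1/(-12) = -1/12 ≈ -0.083333)
f = -1/12 ≈ -0.083333
f - 18*(78/v - 40/65) = -1/12 - 18*(78/(-38) - 40/65) = -1/12 - 18*(78*(-1/38) - 40*1/65) = -1/12 - 18*(-39/19 - 8/13) = -1/12 - 18*(-659/247) = -1/12 + 11862/247 = 142097/2964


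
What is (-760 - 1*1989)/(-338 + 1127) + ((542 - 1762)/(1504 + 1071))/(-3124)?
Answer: -1105640906/317347635 ≈ -3.4840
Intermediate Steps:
(-760 - 1*1989)/(-338 + 1127) + ((542 - 1762)/(1504 + 1071))/(-3124) = (-760 - 1989)/789 - 1220/2575*(-1/3124) = -2749*1/789 - 1220*1/2575*(-1/3124) = -2749/789 - 244/515*(-1/3124) = -2749/789 + 61/402215 = -1105640906/317347635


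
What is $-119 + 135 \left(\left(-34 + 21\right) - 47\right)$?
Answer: $-8219$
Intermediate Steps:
$-119 + 135 \left(\left(-34 + 21\right) - 47\right) = -119 + 135 \left(-13 - 47\right) = -119 + 135 \left(-60\right) = -119 - 8100 = -8219$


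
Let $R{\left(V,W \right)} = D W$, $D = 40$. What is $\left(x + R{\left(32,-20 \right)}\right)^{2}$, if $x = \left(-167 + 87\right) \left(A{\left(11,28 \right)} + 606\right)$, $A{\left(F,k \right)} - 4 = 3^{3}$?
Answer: $2679097600$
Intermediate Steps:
$A{\left(F,k \right)} = 31$ ($A{\left(F,k \right)} = 4 + 3^{3} = 4 + 27 = 31$)
$R{\left(V,W \right)} = 40 W$
$x = -50960$ ($x = \left(-167 + 87\right) \left(31 + 606\right) = \left(-80\right) 637 = -50960$)
$\left(x + R{\left(32,-20 \right)}\right)^{2} = \left(-50960 + 40 \left(-20\right)\right)^{2} = \left(-50960 - 800\right)^{2} = \left(-51760\right)^{2} = 2679097600$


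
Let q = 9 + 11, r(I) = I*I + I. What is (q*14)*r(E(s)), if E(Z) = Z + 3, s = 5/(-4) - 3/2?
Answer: 175/2 ≈ 87.500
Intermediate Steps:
s = -11/4 (s = 5*(-1/4) - 3*1/2 = -5/4 - 3/2 = -11/4 ≈ -2.7500)
E(Z) = 3 + Z
r(I) = I + I**2 (r(I) = I**2 + I = I + I**2)
q = 20
(q*14)*r(E(s)) = (20*14)*((3 - 11/4)*(1 + (3 - 11/4))) = 280*((1 + 1/4)/4) = 280*((1/4)*(5/4)) = 280*(5/16) = 175/2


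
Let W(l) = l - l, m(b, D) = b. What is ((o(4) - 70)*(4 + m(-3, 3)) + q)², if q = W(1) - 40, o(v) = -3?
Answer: 12769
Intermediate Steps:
W(l) = 0
q = -40 (q = 0 - 40 = -40)
((o(4) - 70)*(4 + m(-3, 3)) + q)² = ((-3 - 70)*(4 - 3) - 40)² = (-73*1 - 40)² = (-73 - 40)² = (-113)² = 12769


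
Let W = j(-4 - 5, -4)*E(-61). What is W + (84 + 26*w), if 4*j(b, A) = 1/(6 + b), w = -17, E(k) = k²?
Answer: -8017/12 ≈ -668.08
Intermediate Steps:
j(b, A) = 1/(4*(6 + b))
W = -3721/12 (W = (1/(4*(6 + (-4 - 5))))*(-61)² = (1/(4*(6 - 9)))*3721 = ((¼)/(-3))*3721 = ((¼)*(-⅓))*3721 = -1/12*3721 = -3721/12 ≈ -310.08)
W + (84 + 26*w) = -3721/12 + (84 + 26*(-17)) = -3721/12 + (84 - 442) = -3721/12 - 358 = -8017/12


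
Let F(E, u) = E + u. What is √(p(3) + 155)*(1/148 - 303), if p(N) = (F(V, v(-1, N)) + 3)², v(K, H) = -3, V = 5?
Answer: -134529*√5/74 ≈ -4065.1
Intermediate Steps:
p(N) = 25 (p(N) = ((5 - 3) + 3)² = (2 + 3)² = 5² = 25)
√(p(3) + 155)*(1/148 - 303) = √(25 + 155)*(1/148 - 303) = √180*(1/148 - 303) = (6*√5)*(-44843/148) = -134529*√5/74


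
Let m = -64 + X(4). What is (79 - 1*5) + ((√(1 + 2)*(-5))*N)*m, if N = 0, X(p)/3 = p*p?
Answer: 74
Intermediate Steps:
X(p) = 3*p² (X(p) = 3*(p*p) = 3*p²)
m = -16 (m = -64 + 3*4² = -64 + 3*16 = -64 + 48 = -16)
(79 - 1*5) + ((√(1 + 2)*(-5))*N)*m = (79 - 1*5) + ((√(1 + 2)*(-5))*0)*(-16) = (79 - 5) + ((√3*(-5))*0)*(-16) = 74 + (-5*√3*0)*(-16) = 74 + 0*(-16) = 74 + 0 = 74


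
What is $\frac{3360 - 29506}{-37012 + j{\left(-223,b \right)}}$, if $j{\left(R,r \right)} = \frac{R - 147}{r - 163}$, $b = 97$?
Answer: $\frac{862818}{1221211} \approx 0.70653$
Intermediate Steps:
$j{\left(R,r \right)} = \frac{-147 + R}{-163 + r}$
$\frac{3360 - 29506}{-37012 + j{\left(-223,b \right)}} = \frac{3360 - 29506}{-37012 + \frac{-147 - 223}{-163 + 97}} = - \frac{26146}{-37012 + \frac{1}{-66} \left(-370\right)} = - \frac{26146}{-37012 - - \frac{185}{33}} = - \frac{26146}{-37012 + \frac{185}{33}} = - \frac{26146}{- \frac{1221211}{33}} = \left(-26146\right) \left(- \frac{33}{1221211}\right) = \frac{862818}{1221211}$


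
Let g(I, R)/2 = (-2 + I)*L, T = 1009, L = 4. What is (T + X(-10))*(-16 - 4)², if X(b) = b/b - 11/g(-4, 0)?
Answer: 1212275/3 ≈ 4.0409e+5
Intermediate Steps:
g(I, R) = -16 + 8*I (g(I, R) = 2*((-2 + I)*4) = 2*(-8 + 4*I) = -16 + 8*I)
X(b) = 59/48 (X(b) = b/b - 11/(-16 + 8*(-4)) = 1 - 11/(-16 - 32) = 1 - 11/(-48) = 1 - 11*(-1/48) = 1 + 11/48 = 59/48)
(T + X(-10))*(-16 - 4)² = (1009 + 59/48)*(-16 - 4)² = (48491/48)*(-20)² = (48491/48)*400 = 1212275/3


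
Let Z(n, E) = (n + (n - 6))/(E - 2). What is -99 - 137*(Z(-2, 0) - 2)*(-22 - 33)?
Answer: 22506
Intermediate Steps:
Z(n, E) = (-6 + 2*n)/(-2 + E) (Z(n, E) = (n + (-6 + n))/(-2 + E) = (-6 + 2*n)/(-2 + E))
-99 - 137*(Z(-2, 0) - 2)*(-22 - 33) = -99 - 137*(2*(-3 - 2)/(-2 + 0) - 2)*(-22 - 33) = -99 - 137*(2*(-5)/(-2) - 2)*(-55) = -99 - 137*(2*(-½)*(-5) - 2)*(-55) = -99 - 137*(5 - 2)*(-55) = -99 - 411*(-55) = -99 - 137*(-165) = -99 + 22605 = 22506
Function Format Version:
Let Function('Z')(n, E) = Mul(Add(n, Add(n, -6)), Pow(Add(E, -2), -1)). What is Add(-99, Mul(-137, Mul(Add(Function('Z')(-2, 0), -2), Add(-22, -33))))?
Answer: 22506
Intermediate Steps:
Function('Z')(n, E) = Mul(Pow(Add(-2, E), -1), Add(-6, Mul(2, n))) (Function('Z')(n, E) = Mul(Add(n, Add(-6, n)), Pow(Add(-2, E), -1)) = Mul(Add(-6, Mul(2, n)), Pow(Add(-2, E), -1)) = Mul(Pow(Add(-2, E), -1), Add(-6, Mul(2, n))))
Add(-99, Mul(-137, Mul(Add(Function('Z')(-2, 0), -2), Add(-22, -33)))) = Add(-99, Mul(-137, Mul(Add(Mul(2, Pow(Add(-2, 0), -1), Add(-3, -2)), -2), Add(-22, -33)))) = Add(-99, Mul(-137, Mul(Add(Mul(2, Pow(-2, -1), -5), -2), -55))) = Add(-99, Mul(-137, Mul(Add(Mul(2, Rational(-1, 2), -5), -2), -55))) = Add(-99, Mul(-137, Mul(Add(5, -2), -55))) = Add(-99, Mul(-137, Mul(3, -55))) = Add(-99, Mul(-137, -165)) = Add(-99, 22605) = 22506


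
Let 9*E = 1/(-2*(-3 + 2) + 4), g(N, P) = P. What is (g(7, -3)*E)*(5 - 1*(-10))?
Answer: -⅚ ≈ -0.83333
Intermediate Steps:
E = 1/54 (E = 1/(9*(-2*(-3 + 2) + 4)) = 1/(9*(-2*(-1) + 4)) = 1/(9*(2 + 4)) = (⅑)/6 = (⅑)*(⅙) = 1/54 ≈ 0.018519)
(g(7, -3)*E)*(5 - 1*(-10)) = (-3*1/54)*(5 - 1*(-10)) = -(5 + 10)/18 = -1/18*15 = -⅚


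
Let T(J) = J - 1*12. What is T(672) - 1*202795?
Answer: -202135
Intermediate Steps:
T(J) = -12 + J (T(J) = J - 12 = -12 + J)
T(672) - 1*202795 = (-12 + 672) - 1*202795 = 660 - 202795 = -202135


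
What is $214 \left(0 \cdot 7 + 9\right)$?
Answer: $1926$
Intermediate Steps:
$214 \left(0 \cdot 7 + 9\right) = 214 \left(0 + 9\right) = 214 \cdot 9 = 1926$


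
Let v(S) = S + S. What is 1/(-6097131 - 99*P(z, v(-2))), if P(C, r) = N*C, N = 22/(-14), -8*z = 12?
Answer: -14/85363101 ≈ -1.6401e-7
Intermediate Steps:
z = -3/2 (z = -1/8*12 = -3/2 ≈ -1.5000)
v(S) = 2*S
N = -11/7 (N = 22*(-1/14) = -11/7 ≈ -1.5714)
P(C, r) = -11*C/7
1/(-6097131 - 99*P(z, v(-2))) = 1/(-6097131 - (-1089)*(-3)/(7*2)) = 1/(-6097131 - 99*33/14) = 1/(-6097131 - 3267/14) = 1/(-85363101/14) = -14/85363101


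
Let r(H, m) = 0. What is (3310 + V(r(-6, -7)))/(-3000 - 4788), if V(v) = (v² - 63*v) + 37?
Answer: -3347/7788 ≈ -0.42976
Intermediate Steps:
V(v) = 37 + v² - 63*v
(3310 + V(r(-6, -7)))/(-3000 - 4788) = (3310 + (37 + 0² - 63*0))/(-3000 - 4788) = (3310 + (37 + 0 + 0))/(-7788) = (3310 + 37)*(-1/7788) = 3347*(-1/7788) = -3347/7788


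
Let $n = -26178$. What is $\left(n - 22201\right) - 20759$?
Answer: $-69138$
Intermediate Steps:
$\left(n - 22201\right) - 20759 = \left(-26178 - 22201\right) - 20759 = -48379 - 20759 = -69138$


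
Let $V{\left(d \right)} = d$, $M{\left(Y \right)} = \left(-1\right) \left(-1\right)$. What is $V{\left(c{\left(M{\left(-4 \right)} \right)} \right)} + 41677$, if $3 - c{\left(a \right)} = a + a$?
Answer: $41678$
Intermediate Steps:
$M{\left(Y \right)} = 1$
$c{\left(a \right)} = 3 - 2 a$ ($c{\left(a \right)} = 3 - \left(a + a\right) = 3 - 2 a$)
$V{\left(c{\left(M{\left(-4 \right)} \right)} \right)} + 41677 = \left(3 - 2\right) + 41677 = 1 + 41677 = 41678$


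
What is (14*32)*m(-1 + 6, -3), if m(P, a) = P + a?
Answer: 896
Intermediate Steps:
(14*32)*m(-1 + 6, -3) = (14*32)*((-1 + 6) - 3) = 448*(5 - 3) = 448*2 = 896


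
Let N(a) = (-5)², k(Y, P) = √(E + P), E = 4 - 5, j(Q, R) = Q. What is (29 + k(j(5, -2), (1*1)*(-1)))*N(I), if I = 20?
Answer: 725 + 25*I*√2 ≈ 725.0 + 35.355*I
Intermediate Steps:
E = -1
k(Y, P) = √(-1 + P)
N(a) = 25
(29 + k(j(5, -2), (1*1)*(-1)))*N(I) = (29 + √(-1 + (1*1)*(-1)))*25 = (29 + √(-1 + 1*(-1)))*25 = (29 + √(-1 - 1))*25 = (29 + √(-2))*25 = (29 + I*√2)*25 = 725 + 25*I*√2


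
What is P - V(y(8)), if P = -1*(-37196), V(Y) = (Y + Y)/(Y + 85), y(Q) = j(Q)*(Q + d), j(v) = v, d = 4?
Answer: 6732284/181 ≈ 37195.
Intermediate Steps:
y(Q) = Q*(4 + Q) (y(Q) = Q*(Q + 4) = Q*(4 + Q))
V(Y) = 2*Y/(85 + Y) (V(Y) = (2*Y)/(85 + Y) = 2*Y/(85 + Y))
P = 37196
P - V(y(8)) = 37196 - 2*8*(4 + 8)/(85 + 8*(4 + 8)) = 37196 - 2*8*12/(85 + 8*12) = 37196 - 2*96/(85 + 96) = 37196 - 2*96/181 = 37196 - 1*192/181 = 37196 - 192/181 = 6732284/181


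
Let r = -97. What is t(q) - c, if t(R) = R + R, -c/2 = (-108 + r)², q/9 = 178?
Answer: 87254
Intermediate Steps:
q = 1602 (q = 9*178 = 1602)
c = -84050 (c = -2*(-108 - 97)² = -2*(-205)² = -2*42025 = -84050)
t(R) = 2*R
t(q) - c = 2*1602 - 1*(-84050) = 3204 + 84050 = 87254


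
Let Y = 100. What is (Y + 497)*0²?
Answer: 0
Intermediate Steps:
(Y + 497)*0² = (100 + 497)*0² = 597*0 = 0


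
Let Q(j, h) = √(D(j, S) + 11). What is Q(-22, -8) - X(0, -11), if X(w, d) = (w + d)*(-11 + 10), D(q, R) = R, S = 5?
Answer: -7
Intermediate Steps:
X(w, d) = -d - w (X(w, d) = (d + w)*(-1) = -d - w)
Q(j, h) = 4 (Q(j, h) = √(5 + 11) = √16 = 4)
Q(-22, -8) - X(0, -11) = 4 - (-1*(-11) - 1*0) = 4 - (11 + 0) = 4 - 1*11 = 4 - 11 = -7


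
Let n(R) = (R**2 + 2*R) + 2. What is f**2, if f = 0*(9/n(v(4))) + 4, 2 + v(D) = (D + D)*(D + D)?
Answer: 16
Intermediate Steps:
v(D) = -2 + 4*D**2 (v(D) = -2 + (D + D)*(D + D) = -2 + (2*D)*(2*D) = -2 + 4*D**2)
n(R) = 2 + R**2 + 2*R
f = 4 (f = 0*(9/(2 + (-2 + 4*4**2)**2 + 2*(-2 + 4*4**2))) + 4 = 0*(9/(2 + (-2 + 4*16)**2 + 2*(-2 + 4*16))) + 4 = 0*(9/(2 + (-2 + 64)**2 + 2*(-2 + 64))) + 4 = 0*(9/(2 + 62**2 + 2*62)) + 4 = 0*(9/(2 + 3844 + 124)) + 4 = 0*(9/3970) + 4 = 0 + 4 = 4)
f**2 = 4**2 = 16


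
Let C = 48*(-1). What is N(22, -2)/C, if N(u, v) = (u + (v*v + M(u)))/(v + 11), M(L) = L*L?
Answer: -85/72 ≈ -1.1806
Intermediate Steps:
M(L) = L²
N(u, v) = (u + u² + v²)/(11 + v) (N(u, v) = (u + (v*v + u²))/(v + 11) = (u + (v² + u²))/(11 + v) = (u + (u² + v²))/(11 + v) = (u + u² + v²)/(11 + v))
C = -48
N(22, -2)/C = ((22 + 22² + (-2)²)/(11 - 2))/(-48) = ((22 + 484 + 4)/9)*(-1/48) = ((⅑)*510)*(-1/48) = (170/3)*(-1/48) = -85/72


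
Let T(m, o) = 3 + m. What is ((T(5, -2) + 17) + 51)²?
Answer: 5776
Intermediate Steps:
((T(5, -2) + 17) + 51)² = (((3 + 5) + 17) + 51)² = ((8 + 17) + 51)² = (25 + 51)² = 76² = 5776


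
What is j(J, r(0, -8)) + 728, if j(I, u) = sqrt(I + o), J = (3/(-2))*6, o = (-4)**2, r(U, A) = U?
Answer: 728 + sqrt(7) ≈ 730.65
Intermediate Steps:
o = 16
J = -9 (J = (3*(-1/2))*6 = -3/2*6 = -9)
j(I, u) = sqrt(16 + I) (j(I, u) = sqrt(I + 16) = sqrt(16 + I))
j(J, r(0, -8)) + 728 = sqrt(16 - 9) + 728 = sqrt(7) + 728 = 728 + sqrt(7)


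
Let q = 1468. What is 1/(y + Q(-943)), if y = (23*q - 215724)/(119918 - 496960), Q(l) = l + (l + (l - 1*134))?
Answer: -188521/558496743 ≈ -0.00033755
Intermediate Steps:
Q(l) = -134 + 3*l (Q(l) = l + (l + (l - 134)) = l + (l + (-134 + l)) = l + (-134 + 2*l) = -134 + 3*l)
y = 90980/188521 (y = (23*1468 - 215724)/(119918 - 496960) = (33764 - 215724)/(-377042) = -181960*(-1/377042) = 90980/188521 ≈ 0.48260)
1/(y + Q(-943)) = 1/(90980/188521 + (-134 + 3*(-943))) = 1/(90980/188521 + (-134 - 2829)) = 1/(90980/188521 - 2963) = 1/(-558496743/188521) = -188521/558496743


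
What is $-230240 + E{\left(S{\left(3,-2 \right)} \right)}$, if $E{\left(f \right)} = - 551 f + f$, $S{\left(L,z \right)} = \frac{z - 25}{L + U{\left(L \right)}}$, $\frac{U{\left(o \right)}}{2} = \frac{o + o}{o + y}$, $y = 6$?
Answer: $- \frac{2948570}{13} \approx -2.2681 \cdot 10^{5}$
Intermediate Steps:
$U{\left(o \right)} = \frac{4 o}{6 + o}$ ($U{\left(o \right)} = 2 \frac{o + o}{o + 6} = 2 \frac{2 o}{6 + o} = \frac{4 o}{6 + o}$)
$S{\left(L,z \right)} = \frac{-25 + z}{L + \frac{4 L}{6 + L}}$ ($S{\left(L,z \right)} = \frac{z - 25}{L + \frac{4 L}{6 + L}} = \frac{-25 + z}{L + \frac{4 L}{6 + L}}$)
$E{\left(f \right)} = - 550 f$
$-230240 + E{\left(S{\left(3,-2 \right)} \right)} = -230240 - 550 \frac{\left(-25 - 2\right) \left(6 + 3\right)}{3 \left(10 + 3\right)} = -230240 - 550 \cdot \frac{1}{3} \cdot \frac{1}{13} \left(-27\right) 9 = -230240 - - \frac{44550}{13} = -230240 + \frac{44550}{13} = - \frac{2948570}{13}$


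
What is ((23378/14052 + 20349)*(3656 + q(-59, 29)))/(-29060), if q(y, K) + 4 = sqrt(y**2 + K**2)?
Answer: -130544175619/51043890 - 142983763*sqrt(4322)/204175560 ≈ -2603.5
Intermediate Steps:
q(y, K) = -4 + sqrt(K**2 + y**2) (q(y, K) = -4 + sqrt(y**2 + K**2) = -4 + sqrt(K**2 + y**2))
((23378/14052 + 20349)*(3656 + q(-59, 29)))/(-29060) = ((23378/14052 + 20349)*(3656 + (-4 + sqrt(29**2 + (-59)**2))))/(-29060) = ((23378*(1/14052) + 20349)*(3656 + (-4 + sqrt(841 + 3481))))*(-1/29060) = ((11689/7026 + 20349)*(3656 + (-4 + sqrt(4322))))*(-1/29060) = (142983763*(3652 + sqrt(4322))/7026)*(-1/29060) = (261088351238/3513 + 142983763*sqrt(4322)/7026)*(-1/29060) = -130544175619/51043890 - 142983763*sqrt(4322)/204175560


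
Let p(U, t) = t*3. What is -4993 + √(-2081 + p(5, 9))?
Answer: -4993 + I*√2054 ≈ -4993.0 + 45.321*I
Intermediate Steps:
p(U, t) = 3*t
-4993 + √(-2081 + p(5, 9)) = -4993 + √(-2081 + 3*9) = -4993 + √(-2081 + 27) = -4993 + √(-2054) = -4993 + I*√2054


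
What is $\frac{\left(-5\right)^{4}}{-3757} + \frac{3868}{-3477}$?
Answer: $- \frac{16705201}{13063089} \approx -1.2788$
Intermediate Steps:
$\frac{\left(-5\right)^{4}}{-3757} + \frac{3868}{-3477} = 625 \left(- \frac{1}{3757}\right) + 3868 \left(- \frac{1}{3477}\right) = - \frac{625}{3757} - \frac{3868}{3477} = - \frac{16705201}{13063089}$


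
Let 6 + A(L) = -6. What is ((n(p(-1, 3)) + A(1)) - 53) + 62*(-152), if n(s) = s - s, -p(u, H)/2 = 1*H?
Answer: -9489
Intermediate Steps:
A(L) = -12 (A(L) = -6 - 6 = -12)
p(u, H) = -2*H
n(s) = 0
((n(p(-1, 3)) + A(1)) - 53) + 62*(-152) = ((0 - 12) - 53) + 62*(-152) = (-12 - 53) - 9424 = -65 - 9424 = -9489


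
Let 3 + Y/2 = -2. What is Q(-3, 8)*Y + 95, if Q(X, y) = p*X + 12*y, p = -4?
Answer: -985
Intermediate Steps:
Y = -10 (Y = -6 + 2*(-2) = -6 - 4 = -10)
Q(X, y) = -4*X + 12*y
Q(-3, 8)*Y + 95 = (-4*(-3) + 12*8)*(-10) + 95 = (12 + 96)*(-10) + 95 = 108*(-10) + 95 = -1080 + 95 = -985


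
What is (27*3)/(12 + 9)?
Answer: 27/7 ≈ 3.8571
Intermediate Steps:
(27*3)/(12 + 9) = 81/21 = 81*(1/21) = 27/7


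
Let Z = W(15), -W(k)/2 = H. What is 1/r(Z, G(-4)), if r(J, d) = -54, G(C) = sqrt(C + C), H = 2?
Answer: -1/54 ≈ -0.018519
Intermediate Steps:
W(k) = -4 (W(k) = -2*2 = -4)
G(C) = sqrt(2)*sqrt(C) (G(C) = sqrt(2*C) = sqrt(2)*sqrt(C))
Z = -4
1/r(Z, G(-4)) = 1/(-54) = -1/54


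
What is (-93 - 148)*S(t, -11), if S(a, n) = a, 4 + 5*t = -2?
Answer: 1446/5 ≈ 289.20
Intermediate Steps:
t = -6/5 (t = -4/5 + (1/5)*(-2) = -4/5 - 2/5 = -6/5 ≈ -1.2000)
(-93 - 148)*S(t, -11) = (-93 - 148)*(-6/5) = -241*(-6/5) = 1446/5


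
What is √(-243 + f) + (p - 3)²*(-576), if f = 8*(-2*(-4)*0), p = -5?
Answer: -36864 + 9*I*√3 ≈ -36864.0 + 15.588*I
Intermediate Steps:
f = 0 (f = 8*(8*0) = 8*0 = 0)
√(-243 + f) + (p - 3)²*(-576) = √(-243 + 0) + (-5 - 3)²*(-576) = √(-243) + (-8)²*(-576) = 9*I*√3 + 64*(-576) = 9*I*√3 - 36864 = -36864 + 9*I*√3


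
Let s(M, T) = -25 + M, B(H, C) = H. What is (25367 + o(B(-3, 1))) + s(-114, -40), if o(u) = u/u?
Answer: 25229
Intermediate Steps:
o(u) = 1
(25367 + o(B(-3, 1))) + s(-114, -40) = (25367 + 1) + (-25 - 114) = 25368 - 139 = 25229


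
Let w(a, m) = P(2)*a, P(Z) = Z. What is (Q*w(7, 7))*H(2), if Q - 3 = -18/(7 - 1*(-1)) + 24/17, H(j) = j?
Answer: 1029/17 ≈ 60.529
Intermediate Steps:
w(a, m) = 2*a
Q = 147/68 (Q = 3 + (-18/(7 - 1*(-1)) + 24/17) = 3 + (-18/(7 + 1) + 24*(1/17)) = 3 + (-18/8 + 24/17) = 3 + (-18*1/8 + 24/17) = 3 + (-9/4 + 24/17) = 3 - 57/68 = 147/68 ≈ 2.1618)
(Q*w(7, 7))*H(2) = (147*(2*7)/68)*2 = ((147/68)*14)*2 = (1029/34)*2 = 1029/17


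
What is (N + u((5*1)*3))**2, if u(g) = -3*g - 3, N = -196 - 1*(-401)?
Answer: 24649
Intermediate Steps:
N = 205 (N = -196 + 401 = 205)
u(g) = -3 - 3*g
(N + u((5*1)*3))**2 = (205 + (-3 - 3*5*1*3))**2 = (205 + (-3 - 15*3))**2 = (205 + (-3 - 3*15))**2 = (205 + (-3 - 45))**2 = (205 - 48)**2 = 157**2 = 24649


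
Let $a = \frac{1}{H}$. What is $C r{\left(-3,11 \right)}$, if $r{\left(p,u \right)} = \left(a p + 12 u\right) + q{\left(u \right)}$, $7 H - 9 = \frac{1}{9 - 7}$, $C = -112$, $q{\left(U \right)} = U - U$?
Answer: $- \frac{276192}{19} \approx -14536.0$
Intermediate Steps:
$q{\left(U \right)} = 0$
$H = \frac{19}{14}$ ($H = \frac{9}{7} + \frac{1}{7 \left(9 - 7\right)} = \frac{9}{7} + \frac{1}{7 \cdot 2} = \frac{9}{7} + \frac{1}{7} \cdot \frac{1}{2} = \frac{9}{7} + \frac{1}{14} = \frac{19}{14} \approx 1.3571$)
$a = \frac{14}{19}$ ($a = \frac{1}{\frac{19}{14}} = \frac{14}{19} \approx 0.73684$)
$r{\left(p,u \right)} = 12 u + \frac{14 p}{19}$ ($r{\left(p,u \right)} = \left(\frac{14 p}{19} + 12 u\right) + 0 = \left(12 u + \frac{14 p}{19}\right) + 0 = 12 u + \frac{14 p}{19}$)
$C r{\left(-3,11 \right)} = - 112 \left(12 \cdot 11 + \frac{14}{19} \left(-3\right)\right) = - 112 \left(132 - \frac{42}{19}\right) = \left(-112\right) \frac{2466}{19} = - \frac{276192}{19}$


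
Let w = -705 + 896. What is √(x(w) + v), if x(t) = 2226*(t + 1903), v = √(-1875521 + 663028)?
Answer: √(4661244 + I*√1212493) ≈ 2159.0 + 0.26*I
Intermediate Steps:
v = I*√1212493 (v = √(-1212493) = I*√1212493 ≈ 1101.1*I)
w = 191
x(t) = 4236078 + 2226*t (x(t) = 2226*(1903 + t) = 4236078 + 2226*t)
√(x(w) + v) = √((4236078 + 2226*191) + I*√1212493) = √((4236078 + 425166) + I*√1212493) = √(4661244 + I*√1212493)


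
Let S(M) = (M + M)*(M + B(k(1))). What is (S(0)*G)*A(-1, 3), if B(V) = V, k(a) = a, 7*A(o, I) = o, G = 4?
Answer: 0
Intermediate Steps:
A(o, I) = o/7
S(M) = 2*M*(1 + M) (S(M) = (M + M)*(M + 1) = (2*M)*(1 + M) = 2*M*(1 + M))
(S(0)*G)*A(-1, 3) = ((2*0*(1 + 0))*4)*((1/7)*(-1)) = ((2*0*1)*4)*(-1/7) = (0*4)*(-1/7) = 0*(-1/7) = 0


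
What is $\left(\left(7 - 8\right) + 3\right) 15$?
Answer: $30$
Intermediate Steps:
$\left(\left(7 - 8\right) + 3\right) 15 = \left(-1 + 3\right) 15 = 2 \cdot 15 = 30$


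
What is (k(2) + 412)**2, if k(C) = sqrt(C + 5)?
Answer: (412 + sqrt(7))**2 ≈ 1.7193e+5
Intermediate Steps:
k(C) = sqrt(5 + C)
(k(2) + 412)**2 = (sqrt(5 + 2) + 412)**2 = (sqrt(7) + 412)**2 = (412 + sqrt(7))**2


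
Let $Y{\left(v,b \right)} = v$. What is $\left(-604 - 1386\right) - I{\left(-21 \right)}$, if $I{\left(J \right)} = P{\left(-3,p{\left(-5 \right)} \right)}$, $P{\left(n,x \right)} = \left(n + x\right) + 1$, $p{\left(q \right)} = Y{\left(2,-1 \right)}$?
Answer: $-1990$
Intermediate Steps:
$p{\left(q \right)} = 2$
$P{\left(n,x \right)} = 1 + n + x$
$I{\left(J \right)} = 0$ ($I{\left(J \right)} = 1 - 3 + 2 = 0$)
$\left(-604 - 1386\right) - I{\left(-21 \right)} = \left(-604 - 1386\right) - 0 = \left(-604 - 1386\right) + 0 = -1990 + 0 = -1990$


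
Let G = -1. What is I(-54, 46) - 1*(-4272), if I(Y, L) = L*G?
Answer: 4226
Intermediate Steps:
I(Y, L) = -L (I(Y, L) = L*(-1) = -L)
I(-54, 46) - 1*(-4272) = -1*46 - 1*(-4272) = -46 + 4272 = 4226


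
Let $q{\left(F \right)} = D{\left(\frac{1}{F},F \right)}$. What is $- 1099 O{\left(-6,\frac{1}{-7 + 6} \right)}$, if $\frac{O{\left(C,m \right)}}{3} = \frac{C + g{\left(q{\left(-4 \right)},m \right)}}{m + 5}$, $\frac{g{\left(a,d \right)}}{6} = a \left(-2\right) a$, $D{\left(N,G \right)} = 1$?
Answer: $\frac{29673}{2} \approx 14837.0$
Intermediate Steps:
$q{\left(F \right)} = 1$
$g{\left(a,d \right)} = - 12 a^{2}$ ($g{\left(a,d \right)} = 6 a \left(-2\right) a = 6 - 2 a a = 6 \left(- 2 a^{2}\right) = - 12 a^{2}$)
$O{\left(C,m \right)} = \frac{3 \left(-12 + C\right)}{5 + m}$ ($O{\left(C,m \right)} = 3 \frac{C - 12 \cdot 1^{2}}{m + 5} = 3 \frac{C - 12}{5 + m} = 3 \frac{-12 + C}{5 + m} = \frac{3 \left(-12 + C\right)}{5 + m}$)
$- 1099 O{\left(-6,\frac{1}{-7 + 6} \right)} = - 1099 \frac{3 \left(-12 - 6\right)}{5 + \frac{1}{-7 + 6}} = - 1099 \cdot 3 \frac{1}{5 + \frac{1}{-1}} \left(-18\right) = - 1099 \cdot 3 \frac{1}{5 - 1} \left(-18\right) = - 1099 \cdot 3 \cdot \frac{1}{4} \left(-18\right) = \left(-1099\right) \left(- \frac{27}{2}\right) = \frac{29673}{2}$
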